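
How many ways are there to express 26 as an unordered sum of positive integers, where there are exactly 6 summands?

There are 282 such partitions.

282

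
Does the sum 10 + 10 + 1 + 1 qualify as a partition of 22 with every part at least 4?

The parts sum to 22, and the condition 'every summand is at least 4' is violated.

No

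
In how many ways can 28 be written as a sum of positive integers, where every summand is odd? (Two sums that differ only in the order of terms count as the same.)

Direct enumeration gives 222 partitions.

222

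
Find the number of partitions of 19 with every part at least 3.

A partial list (first 12 by largest part):
19
16, 3
15, 4
14, 5
13, 6
13, 3, 3
12, 7
12, 4, 3
11, 8
11, 5, 3
11, 4, 4
10, 9
…and 27 more, for 39 total.

39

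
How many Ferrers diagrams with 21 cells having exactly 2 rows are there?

Enumerating:
20,1
19,2
18,3
17,4
16,5
15,6
14,7
13,8
12,9
11,10
Counting gives 10.

10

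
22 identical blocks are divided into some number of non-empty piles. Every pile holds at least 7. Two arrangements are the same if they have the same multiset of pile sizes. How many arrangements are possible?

Enumerating:
22
15, 7
14, 8
13, 9
12, 10
11, 11
8, 7, 7
Counting gives 7.

7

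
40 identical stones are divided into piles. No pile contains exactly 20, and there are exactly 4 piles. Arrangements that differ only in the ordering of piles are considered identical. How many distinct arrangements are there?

445

Systematic enumeration (by largest part, then next-largest, …) yields 445.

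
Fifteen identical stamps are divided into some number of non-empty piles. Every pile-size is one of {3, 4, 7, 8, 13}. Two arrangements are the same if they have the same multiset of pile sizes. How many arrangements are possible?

5

The partitions of 15 that satisfy the conditions:
7 + 8
3 + 4 + 8
4 + 4 + 7
3 + 4 + 4 + 4
3 + 3 + 3 + 3 + 3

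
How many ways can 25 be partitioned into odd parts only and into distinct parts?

They are:
25
1,3,21
1,5,19
1,7,17
3,5,17
1,9,15
3,7,15
1,11,13
3,9,13
5,7,13
5,9,11
1,3,5,7,9
That's 12 in total.

12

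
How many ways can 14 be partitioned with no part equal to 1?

34

A partial list (first 12 by largest part):
14
12 + 2
11 + 3
10 + 4
10 + 2 + 2
9 + 5
9 + 3 + 2
8 + 6
8 + 4 + 2
8 + 3 + 3
8 + 2 + 2 + 2
7 + 7
…and 22 more, for 34 total.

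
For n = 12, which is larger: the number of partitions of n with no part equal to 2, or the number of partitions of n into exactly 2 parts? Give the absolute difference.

Partitions of 12 with no part equal to 2: 35.
Partitions of 12 into exactly 2 parts: 6.
|35 − 6| = 29.

29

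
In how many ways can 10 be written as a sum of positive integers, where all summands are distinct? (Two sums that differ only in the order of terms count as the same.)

10

Enumerating:
10
9, 1
8, 2
7, 3
7, 2, 1
6, 4
6, 3, 1
5, 4, 1
5, 3, 2
4, 3, 2, 1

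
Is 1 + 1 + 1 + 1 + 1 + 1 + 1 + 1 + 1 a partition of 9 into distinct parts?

The parts sum to 9, and the condition 'all summands are distinct' is violated.

No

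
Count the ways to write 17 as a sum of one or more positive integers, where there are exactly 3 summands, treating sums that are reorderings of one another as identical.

24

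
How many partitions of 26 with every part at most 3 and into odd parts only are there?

9

Listing the qualifying partitions of 26:
3+3+3+3+3+3+3+3+1+1
3+3+3+3+3+3+3+1+1+1+1+1
3+3+3+3+3+3+1+1+1+1+1+1+1+1
3+3+3+3+3+1+1+1+1+1+1+1+1+1+1+1
3+3+3+3+1+1+1+1+1+1+1+1+1+1+1+1+1+1
3+3+3+1+1+1+1+1+1+1+1+1+1+1+1+1+1+1+1+1
3+3+1+1+1+1+1+1+1+1+1+1+1+1+1+1+1+1+1+1+1+1
3+1+1+1+1+1+1+1+1+1+1+1+1+1+1+1+1+1+1+1+1+1+1+1
1+1+1+1+1+1+1+1+1+1+1+1+1+1+1+1+1+1+1+1+1+1+1+1+1+1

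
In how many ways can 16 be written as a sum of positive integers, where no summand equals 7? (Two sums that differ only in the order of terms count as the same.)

There are 201 such partitions.

201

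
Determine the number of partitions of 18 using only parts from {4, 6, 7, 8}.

The partitions of 18 that satisfy the conditions:
8 + 6 + 4
7 + 7 + 4
6 + 6 + 6
6 + 4 + 4 + 4

4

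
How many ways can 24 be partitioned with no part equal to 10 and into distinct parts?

There are 102 such partitions.

102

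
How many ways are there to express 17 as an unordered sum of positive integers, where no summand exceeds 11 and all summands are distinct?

A partial list (first 12 by largest part):
11 + 6
11 + 5 + 1
11 + 4 + 2
11 + 3 + 2 + 1
10 + 7
10 + 6 + 1
10 + 5 + 2
10 + 4 + 3
10 + 4 + 2 + 1
9 + 8
9 + 7 + 1
9 + 6 + 2
…and 16 more, for 28 total.

28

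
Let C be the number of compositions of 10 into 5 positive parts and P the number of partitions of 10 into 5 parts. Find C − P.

119

Compositions: C(9,4) = 126.
Unordered (partitions into 5 parts): 7.
Difference: 126 − 7 = 119.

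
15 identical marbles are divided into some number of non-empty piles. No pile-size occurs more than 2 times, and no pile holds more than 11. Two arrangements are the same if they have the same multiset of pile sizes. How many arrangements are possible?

64

There are too many to list fully; the first 12 (by largest part) are:
11, 4
11, 3, 1
11, 2, 2
11, 2, 1, 1
10, 5
10, 4, 1
10, 3, 2
10, 3, 1, 1
10, 2, 2, 1
9, 6
9, 5, 1
9, 4, 2
…and 52 more, for 64 total.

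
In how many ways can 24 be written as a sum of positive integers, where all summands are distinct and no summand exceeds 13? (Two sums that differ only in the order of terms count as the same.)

79

Enumerating by decreasing first part gives 79 partitions in all.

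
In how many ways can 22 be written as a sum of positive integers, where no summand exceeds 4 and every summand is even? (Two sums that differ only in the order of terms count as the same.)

6

They are:
4 + 4 + 4 + 4 + 4 + 2
4 + 4 + 4 + 4 + 2 + 2 + 2
4 + 4 + 4 + 2 + 2 + 2 + 2 + 2
4 + 4 + 2 + 2 + 2 + 2 + 2 + 2 + 2
4 + 2 + 2 + 2 + 2 + 2 + 2 + 2 + 2 + 2
2 + 2 + 2 + 2 + 2 + 2 + 2 + 2 + 2 + 2 + 2
That's 6 in total.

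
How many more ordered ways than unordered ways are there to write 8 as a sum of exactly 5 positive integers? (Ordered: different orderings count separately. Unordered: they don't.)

Ordered (compositions into 5 parts): C(7,4) = 35.
Unordered (partitions into 5 parts): 3.
Difference: 35 − 3 = 32.

32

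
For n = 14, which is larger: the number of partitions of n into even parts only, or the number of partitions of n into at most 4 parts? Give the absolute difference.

Partitions of 14 into even parts only: 15.
Partitions of 14 into at most 4 parts: 47.
|15 − 47| = 32.

32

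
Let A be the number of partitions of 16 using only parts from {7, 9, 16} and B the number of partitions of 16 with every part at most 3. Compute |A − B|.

28

Partitions of 16 using only parts from {7, 9, 16}: 2.
Partitions of 16 with every part at most 3: 30.
|2 − 30| = 28.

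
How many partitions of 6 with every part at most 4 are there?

The partitions of 6 that satisfy the conditions:
4,2
4,1,1
3,3
3,2,1
3,1,1,1
2,2,2
2,2,1,1
2,1,1,1,1
1,1,1,1,1,1
Counting gives 9.

9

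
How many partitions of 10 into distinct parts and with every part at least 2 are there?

5

Enumerating:
10
8 + 2
7 + 3
6 + 4
5 + 3 + 2
That's 5 in total.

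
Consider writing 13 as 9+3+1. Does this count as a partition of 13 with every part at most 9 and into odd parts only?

The parts sum to 13, and the condition 'no summand exceeds 9' holds; the condition 'every summand is odd' holds.

Yes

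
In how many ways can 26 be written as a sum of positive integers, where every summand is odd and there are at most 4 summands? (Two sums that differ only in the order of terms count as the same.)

There are too many to list fully; the first 12 (by largest part) are:
25,1
23,3
23,1,1,1
21,5
21,3,1,1
19,7
19,5,1,1
19,3,3,1
17,9
17,7,1,1
17,5,3,1
17,3,3,3
…and 22 more, for 34 total.

34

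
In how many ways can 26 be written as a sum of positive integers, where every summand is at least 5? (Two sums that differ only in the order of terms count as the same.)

36

There are too many to list fully; the first 12 (by largest part) are:
26
21,5
20,6
19,7
18,8
17,9
16,10
16,5,5
15,11
15,6,5
14,12
14,7,5
…and 24 more, for 36 total.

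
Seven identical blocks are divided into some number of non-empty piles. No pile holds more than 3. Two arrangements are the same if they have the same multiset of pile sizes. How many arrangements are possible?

8

The partitions of 7 that satisfy the conditions:
3+3+1
3+2+2
3+2+1+1
3+1+1+1+1
2+2+2+1
2+2+1+1+1
2+1+1+1+1+1
1+1+1+1+1+1+1
That's 8 in total.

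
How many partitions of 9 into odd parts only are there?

Enumerating:
9
7,1,1
5,3,1
5,1,1,1,1
3,3,3
3,3,1,1,1
3,1,1,1,1,1,1
1,1,1,1,1,1,1,1,1

8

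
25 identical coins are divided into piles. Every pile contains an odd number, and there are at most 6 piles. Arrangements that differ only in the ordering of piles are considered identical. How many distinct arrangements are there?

There are too many to list fully; the first 12 (by largest part) are:
25
23,1,1
21,3,1
21,1,1,1,1
19,5,1
19,3,3
19,3,1,1,1
17,7,1
17,5,3
17,5,1,1,1
17,3,3,1,1
15,9,1
…and 35 more, for 47 total.

47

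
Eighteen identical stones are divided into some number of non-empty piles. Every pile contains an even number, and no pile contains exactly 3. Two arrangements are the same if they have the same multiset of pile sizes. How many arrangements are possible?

30

A partial list (first 12 by largest part):
18
16 + 2
14 + 4
14 + 2 + 2
12 + 6
12 + 4 + 2
12 + 2 + 2 + 2
10 + 8
10 + 6 + 2
10 + 4 + 4
10 + 4 + 2 + 2
10 + 2 + 2 + 2 + 2
…and 18 more, for 30 total.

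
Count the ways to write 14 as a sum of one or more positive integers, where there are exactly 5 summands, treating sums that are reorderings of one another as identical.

23

The partitions of 14 that satisfy the conditions:
10, 1, 1, 1, 1
9, 2, 1, 1, 1
8, 3, 1, 1, 1
8, 2, 2, 1, 1
7, 4, 1, 1, 1
7, 3, 2, 1, 1
7, 2, 2, 2, 1
6, 5, 1, 1, 1
6, 4, 2, 1, 1
6, 3, 3, 1, 1
6, 3, 2, 2, 1
6, 2, 2, 2, 2
5, 5, 2, 1, 1
5, 4, 3, 1, 1
5, 4, 2, 2, 1
5, 3, 3, 2, 1
5, 3, 2, 2, 2
4, 4, 4, 1, 1
4, 4, 3, 2, 1
4, 4, 2, 2, 2
4, 3, 3, 3, 1
4, 3, 3, 2, 2
3, 3, 3, 3, 2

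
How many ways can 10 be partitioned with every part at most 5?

30

A partial list (first 12 by largest part):
5, 5
1, 4, 5
2, 3, 5
1, 1, 3, 5
1, 2, 2, 5
1, 1, 1, 2, 5
1, 1, 1, 1, 1, 5
2, 4, 4
1, 1, 4, 4
3, 3, 4
1, 2, 3, 4
1, 1, 1, 3, 4
…and 18 more, for 30 total.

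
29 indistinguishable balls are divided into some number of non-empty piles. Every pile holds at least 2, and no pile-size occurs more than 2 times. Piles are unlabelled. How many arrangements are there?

401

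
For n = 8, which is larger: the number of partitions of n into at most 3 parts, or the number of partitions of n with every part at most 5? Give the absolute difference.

Partitions of 8 into at most 3 parts: 10.
Partitions of 8 with every part at most 5: 18.
|10 − 18| = 8.

8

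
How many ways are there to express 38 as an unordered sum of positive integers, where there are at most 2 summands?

Listing the qualifying partitions of 38:
38
1,37
2,36
3,35
4,34
5,33
6,32
7,31
8,30
9,29
10,28
11,27
12,26
13,25
14,24
15,23
16,22
17,21
18,20
19,19
That's 20 in total.

20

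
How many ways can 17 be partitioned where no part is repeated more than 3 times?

166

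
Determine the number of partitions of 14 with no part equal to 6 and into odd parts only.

22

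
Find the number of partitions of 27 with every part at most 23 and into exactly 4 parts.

149

Enumerating by decreasing first part gives 149 partitions in all.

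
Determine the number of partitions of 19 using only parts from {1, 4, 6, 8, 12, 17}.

Enumerating:
17,1,1
12,6,1
12,4,1,1,1
12,1,1,1,1,1,1,1
8,8,1,1,1
8,6,4,1
8,6,1,1,1,1,1
8,4,4,1,1,1
8,4,1,1,1,1,1,1,1
8,1,1,1,1,1,1,1,1,1,1,1
6,6,6,1
6,6,4,1,1,1
6,6,1,1,1,1,1,1,1
6,4,4,4,1
6,4,4,1,1,1,1,1
6,4,1,1,1,1,1,1,1,1,1
6,1,1,1,1,1,1,1,1,1,1,1,1,1
4,4,4,4,1,1,1
4,4,4,1,1,1,1,1,1,1
4,4,1,1,1,1,1,1,1,1,1,1,1
4,1,1,1,1,1,1,1,1,1,1,1,1,1,1,1
1,1,1,1,1,1,1,1,1,1,1,1,1,1,1,1,1,1,1

22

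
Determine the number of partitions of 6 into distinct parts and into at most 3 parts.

4

Listing the qualifying partitions of 6:
6
5+1
4+2
3+2+1
Counting gives 4.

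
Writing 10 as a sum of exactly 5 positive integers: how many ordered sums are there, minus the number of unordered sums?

119

Ordered (compositions into 5 parts): C(9,4) = 126.
Unordered (partitions into 5 parts): 7.
Difference: 126 − 7 = 119.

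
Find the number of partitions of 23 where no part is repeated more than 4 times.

769

Direct enumeration gives 769 partitions.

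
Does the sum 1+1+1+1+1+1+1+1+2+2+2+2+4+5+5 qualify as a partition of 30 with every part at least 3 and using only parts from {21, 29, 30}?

The parts sum to 30, and the condition 'every summand is at least 3' is violated.

No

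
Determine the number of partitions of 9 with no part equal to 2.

15

The partitions of 9 that satisfy the conditions:
9
1 + 8
1 + 1 + 7
3 + 6
1 + 1 + 1 + 6
4 + 5
1 + 3 + 5
1 + 1 + 1 + 1 + 5
1 + 4 + 4
1 + 1 + 3 + 4
1 + 1 + 1 + 1 + 1 + 4
3 + 3 + 3
1 + 1 + 1 + 3 + 3
1 + 1 + 1 + 1 + 1 + 1 + 3
1 + 1 + 1 + 1 + 1 + 1 + 1 + 1 + 1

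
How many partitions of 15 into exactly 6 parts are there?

26

There are too many to list fully; the first 12 (by largest part) are:
10, 1, 1, 1, 1, 1
9, 2, 1, 1, 1, 1
8, 3, 1, 1, 1, 1
8, 2, 2, 1, 1, 1
7, 4, 1, 1, 1, 1
7, 3, 2, 1, 1, 1
7, 2, 2, 2, 1, 1
6, 5, 1, 1, 1, 1
6, 4, 2, 1, 1, 1
6, 3, 3, 1, 1, 1
6, 3, 2, 2, 1, 1
6, 2, 2, 2, 2, 1
…and 14 more, for 26 total.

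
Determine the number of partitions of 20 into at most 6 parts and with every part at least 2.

Direct enumeration gives 118 partitions.

118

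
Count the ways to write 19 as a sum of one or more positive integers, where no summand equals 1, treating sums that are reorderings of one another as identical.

105

Systematic enumeration (by largest part, then next-largest, …) yields 105.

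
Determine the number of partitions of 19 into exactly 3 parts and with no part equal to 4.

23

They are:
17 + 1 + 1
16 + 2 + 1
15 + 3 + 1
15 + 2 + 2
14 + 3 + 2
13 + 5 + 1
13 + 3 + 3
12 + 6 + 1
12 + 5 + 2
11 + 7 + 1
11 + 6 + 2
11 + 5 + 3
10 + 8 + 1
10 + 7 + 2
10 + 6 + 3
9 + 9 + 1
9 + 8 + 2
9 + 7 + 3
9 + 5 + 5
8 + 8 + 3
8 + 6 + 5
7 + 7 + 5
7 + 6 + 6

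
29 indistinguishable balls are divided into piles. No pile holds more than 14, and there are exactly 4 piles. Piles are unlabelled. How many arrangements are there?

There are 102 such partitions.

102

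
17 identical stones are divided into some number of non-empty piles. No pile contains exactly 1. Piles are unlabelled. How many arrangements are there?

66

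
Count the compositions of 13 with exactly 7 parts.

924

By stars and bars with positive parts, the count is C(12,6) = 924.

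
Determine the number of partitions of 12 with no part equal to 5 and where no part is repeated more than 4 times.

47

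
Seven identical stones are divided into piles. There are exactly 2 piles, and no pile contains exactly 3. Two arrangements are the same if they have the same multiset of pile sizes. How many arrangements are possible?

The partitions of 7 that satisfy the conditions:
1 + 6
2 + 5

2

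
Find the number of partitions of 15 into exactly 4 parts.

27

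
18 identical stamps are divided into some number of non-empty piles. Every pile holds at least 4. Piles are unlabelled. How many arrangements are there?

16

Listing the qualifying partitions of 18:
18
14, 4
13, 5
12, 6
11, 7
10, 8
10, 4, 4
9, 9
9, 5, 4
8, 6, 4
8, 5, 5
7, 7, 4
7, 6, 5
6, 6, 6
6, 4, 4, 4
5, 5, 4, 4
That's 16 in total.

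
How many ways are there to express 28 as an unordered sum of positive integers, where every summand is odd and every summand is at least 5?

10

Enumerating:
5,23
7,21
9,19
11,17
13,15
5,5,5,13
5,5,7,11
5,5,9,9
5,7,7,9
7,7,7,7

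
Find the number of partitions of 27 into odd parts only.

192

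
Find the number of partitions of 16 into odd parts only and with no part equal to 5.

The partitions of 16 that satisfy the conditions:
1 + 15
3 + 13
1 + 1 + 1 + 13
1 + 1 + 3 + 11
1 + 1 + 1 + 1 + 1 + 11
7 + 9
1 + 3 + 3 + 9
1 + 1 + 1 + 1 + 3 + 9
1 + 1 + 1 + 1 + 1 + 1 + 1 + 9
1 + 1 + 7 + 7
3 + 3 + 3 + 7
1 + 1 + 1 + 3 + 3 + 7
1 + 1 + 1 + 1 + 1 + 1 + 3 + 7
1 + 1 + 1 + 1 + 1 + 1 + 1 + 1 + 1 + 7
1 + 3 + 3 + 3 + 3 + 3
1 + 1 + 1 + 1 + 3 + 3 + 3 + 3
1 + 1 + 1 + 1 + 1 + 1 + 1 + 3 + 3 + 3
1 + 1 + 1 + 1 + 1 + 1 + 1 + 1 + 1 + 1 + 3 + 3
1 + 1 + 1 + 1 + 1 + 1 + 1 + 1 + 1 + 1 + 1 + 1 + 1 + 3
1 + 1 + 1 + 1 + 1 + 1 + 1 + 1 + 1 + 1 + 1 + 1 + 1 + 1 + 1 + 1

20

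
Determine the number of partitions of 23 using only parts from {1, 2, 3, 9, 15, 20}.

98

Counting exhaustively, 98 partitions satisfy the conditions.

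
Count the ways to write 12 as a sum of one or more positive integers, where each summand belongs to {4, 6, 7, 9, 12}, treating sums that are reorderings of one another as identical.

Listing the qualifying partitions of 12:
12
6 + 6
4 + 4 + 4

3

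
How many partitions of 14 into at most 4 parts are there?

47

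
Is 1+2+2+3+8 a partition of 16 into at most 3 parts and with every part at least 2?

No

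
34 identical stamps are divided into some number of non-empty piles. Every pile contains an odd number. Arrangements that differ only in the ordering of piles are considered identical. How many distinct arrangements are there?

A full systematic count gives 512.

512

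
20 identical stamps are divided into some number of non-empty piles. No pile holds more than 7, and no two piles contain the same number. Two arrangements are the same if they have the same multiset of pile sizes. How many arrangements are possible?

Enumerating:
7 + 6 + 5 + 2
7 + 6 + 4 + 3
7 + 6 + 4 + 2 + 1
7 + 5 + 4 + 3 + 1
6 + 5 + 4 + 3 + 2
That's 5 in total.

5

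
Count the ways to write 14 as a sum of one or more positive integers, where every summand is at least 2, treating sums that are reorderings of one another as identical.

There are too many to list fully; the first 12 (by largest part) are:
14
12+2
11+3
10+4
10+2+2
9+5
9+3+2
8+6
8+4+2
8+3+3
8+2+2+2
7+7
…and 22 more, for 34 total.

34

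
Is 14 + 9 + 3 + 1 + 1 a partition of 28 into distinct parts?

No

The parts sum to 28, and the condition 'all summands are distinct' is violated.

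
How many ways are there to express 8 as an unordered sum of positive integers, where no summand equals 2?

11

The partitions of 8 that satisfy the conditions:
8
7 + 1
6 + 1 + 1
5 + 3
5 + 1 + 1 + 1
4 + 4
4 + 3 + 1
4 + 1 + 1 + 1 + 1
3 + 3 + 1 + 1
3 + 1 + 1 + 1 + 1 + 1
1 + 1 + 1 + 1 + 1 + 1 + 1 + 1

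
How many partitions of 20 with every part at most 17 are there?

Counting exhaustively, 623 partitions satisfy the conditions.

623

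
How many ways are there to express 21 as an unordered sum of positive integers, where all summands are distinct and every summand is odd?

They are:
21
1, 3, 17
1, 5, 15
1, 7, 13
3, 5, 13
1, 9, 11
3, 7, 11
5, 7, 9

8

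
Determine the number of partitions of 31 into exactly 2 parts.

15

The partitions of 31 that satisfy the conditions:
30,1
29,2
28,3
27,4
26,5
25,6
24,7
23,8
22,9
21,10
20,11
19,12
18,13
17,14
16,15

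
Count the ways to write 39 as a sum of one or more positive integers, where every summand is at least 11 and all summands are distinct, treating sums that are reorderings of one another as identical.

13

The partitions of 39 that satisfy the conditions:
39
28,11
27,12
26,13
25,14
24,15
23,16
22,17
21,18
20,19
16,12,11
15,13,11
14,13,12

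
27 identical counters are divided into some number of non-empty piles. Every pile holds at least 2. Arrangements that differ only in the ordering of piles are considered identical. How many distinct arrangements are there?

574

Systematic enumeration (by largest part, then next-largest, …) yields 574.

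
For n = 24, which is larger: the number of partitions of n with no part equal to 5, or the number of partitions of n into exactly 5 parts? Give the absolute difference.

921

Partitions of 24 with no part equal to 5: 1085.
Partitions of 24 into exactly 5 parts: 164.
|1085 − 164| = 921.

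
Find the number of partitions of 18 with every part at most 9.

Enumerating by decreasing first part gives 318 partitions in all.

318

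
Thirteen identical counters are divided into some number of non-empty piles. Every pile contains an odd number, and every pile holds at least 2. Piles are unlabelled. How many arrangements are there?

3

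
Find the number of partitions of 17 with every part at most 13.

290

Enumerating by decreasing first part gives 290 partitions in all.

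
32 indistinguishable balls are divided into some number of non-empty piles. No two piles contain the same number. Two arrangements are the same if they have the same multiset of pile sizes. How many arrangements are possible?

390

A full systematic count gives 390.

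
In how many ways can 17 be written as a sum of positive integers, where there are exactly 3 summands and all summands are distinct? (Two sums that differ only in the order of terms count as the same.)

16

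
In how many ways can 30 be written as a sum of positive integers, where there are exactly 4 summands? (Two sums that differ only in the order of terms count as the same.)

206

Enumerating by decreasing first part gives 206 partitions in all.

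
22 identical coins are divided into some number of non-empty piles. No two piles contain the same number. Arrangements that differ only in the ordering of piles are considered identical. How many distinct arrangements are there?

89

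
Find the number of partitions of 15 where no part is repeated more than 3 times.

Enumerating by decreasing first part gives 105 partitions in all.

105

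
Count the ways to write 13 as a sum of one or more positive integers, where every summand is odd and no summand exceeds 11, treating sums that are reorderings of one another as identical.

17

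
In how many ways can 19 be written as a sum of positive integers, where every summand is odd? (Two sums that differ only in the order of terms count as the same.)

There are too many to list fully; the first 12 (by largest part) are:
19
17 + 1 + 1
15 + 3 + 1
15 + 1 + 1 + 1 + 1
13 + 5 + 1
13 + 3 + 3
13 + 3 + 1 + 1 + 1
13 + 1 + 1 + 1 + 1 + 1 + 1
11 + 7 + 1
11 + 5 + 3
11 + 5 + 1 + 1 + 1
11 + 3 + 3 + 1 + 1
…and 42 more, for 54 total.

54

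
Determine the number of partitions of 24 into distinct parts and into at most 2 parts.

Listing the qualifying partitions of 24:
24
23+1
22+2
21+3
20+4
19+5
18+6
17+7
16+8
15+9
14+10
13+11

12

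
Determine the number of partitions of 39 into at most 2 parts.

Enumerating:
39
38 + 1
37 + 2
36 + 3
35 + 4
34 + 5
33 + 6
32 + 7
31 + 8
30 + 9
29 + 10
28 + 11
27 + 12
26 + 13
25 + 14
24 + 15
23 + 16
22 + 17
21 + 18
20 + 19
That's 20 in total.

20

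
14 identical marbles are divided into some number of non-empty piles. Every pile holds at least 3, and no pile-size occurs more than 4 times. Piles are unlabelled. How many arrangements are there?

Listing the qualifying partitions of 14:
14
11 + 3
10 + 4
9 + 5
8 + 6
8 + 3 + 3
7 + 7
7 + 4 + 3
6 + 5 + 3
6 + 4 + 4
5 + 5 + 4
5 + 3 + 3 + 3
4 + 4 + 3 + 3

13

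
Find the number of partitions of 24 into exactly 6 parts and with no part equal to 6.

Systematic enumeration (by largest part, then next-largest, …) yields 142.

142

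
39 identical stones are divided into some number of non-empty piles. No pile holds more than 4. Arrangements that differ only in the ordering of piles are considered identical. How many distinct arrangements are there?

588

Enumerating by decreasing first part gives 588 partitions in all.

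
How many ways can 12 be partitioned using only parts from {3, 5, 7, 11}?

Enumerating:
5, 7
3, 3, 3, 3
That's 2 in total.

2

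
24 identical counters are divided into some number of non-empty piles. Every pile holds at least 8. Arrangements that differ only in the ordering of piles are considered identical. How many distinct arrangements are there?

7

Enumerating:
24
16 + 8
15 + 9
14 + 10
13 + 11
12 + 12
8 + 8 + 8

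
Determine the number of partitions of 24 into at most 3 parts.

61

There are too many to list fully; the first 12 (by largest part) are:
24
23 + 1
22 + 2
22 + 1 + 1
21 + 3
21 + 2 + 1
20 + 4
20 + 3 + 1
20 + 2 + 2
19 + 5
19 + 4 + 1
19 + 3 + 2
…and 49 more, for 61 total.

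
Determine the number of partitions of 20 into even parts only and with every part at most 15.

38

There are too many to list fully; the first 12 (by largest part) are:
6, 14
2, 4, 14
2, 2, 2, 14
8, 12
2, 6, 12
4, 4, 12
2, 2, 4, 12
2, 2, 2, 2, 12
10, 10
2, 8, 10
4, 6, 10
2, 2, 6, 10
…and 26 more, for 38 total.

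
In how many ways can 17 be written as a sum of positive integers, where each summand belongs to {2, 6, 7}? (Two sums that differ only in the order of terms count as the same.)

Enumerating:
7,6,2,2
7,2,2,2,2,2

2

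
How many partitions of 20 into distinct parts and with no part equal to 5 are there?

A partial list (first 12 by largest part):
20
19+1
18+2
17+3
17+2+1
16+4
16+3+1
15+4+1
15+3+2
14+6
14+4+2
14+3+2+1
…and 33 more, for 45 total.

45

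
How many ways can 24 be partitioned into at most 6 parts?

Counting exhaustively, 532 partitions satisfy the conditions.

532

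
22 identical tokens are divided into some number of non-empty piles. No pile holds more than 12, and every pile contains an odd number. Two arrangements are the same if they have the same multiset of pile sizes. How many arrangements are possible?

70

A partial list (first 12 by largest part):
11,11
1,1,9,11
1,3,7,11
1,1,1,1,7,11
1,5,5,11
3,3,5,11
1,1,1,3,5,11
1,1,1,1,1,1,5,11
1,1,3,3,3,11
1,1,1,1,1,3,3,11
1,1,1,1,1,1,1,1,3,11
1,1,1,1,1,1,1,1,1,1,1,11
…and 58 more, for 70 total.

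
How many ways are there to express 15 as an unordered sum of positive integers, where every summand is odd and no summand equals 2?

27

A partial list (first 12 by largest part):
15
13,1,1
11,3,1
11,1,1,1,1
9,5,1
9,3,3
9,3,1,1,1
9,1,1,1,1,1,1
7,7,1
7,5,3
7,5,1,1,1
7,3,3,1,1
…and 15 more, for 27 total.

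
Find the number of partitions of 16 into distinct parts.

There are too many to list fully; the first 12 (by largest part) are:
16
15, 1
14, 2
13, 3
13, 2, 1
12, 4
12, 3, 1
11, 5
11, 4, 1
11, 3, 2
10, 6
10, 5, 1
…and 20 more, for 32 total.

32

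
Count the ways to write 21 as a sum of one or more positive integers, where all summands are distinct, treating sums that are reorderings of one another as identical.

76

A full systematic count gives 76.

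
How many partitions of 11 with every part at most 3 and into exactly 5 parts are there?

3

They are:
3+3+3+1+1
3+3+2+2+1
3+2+2+2+2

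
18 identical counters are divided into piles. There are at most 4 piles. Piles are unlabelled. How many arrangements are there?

Counting exhaustively, 84 partitions satisfy the conditions.

84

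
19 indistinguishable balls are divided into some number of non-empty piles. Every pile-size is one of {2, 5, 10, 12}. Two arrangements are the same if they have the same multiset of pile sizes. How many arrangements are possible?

Listing the qualifying partitions of 19:
12,5,2
10,5,2,2
5,5,5,2,2
5,2,2,2,2,2,2,2

4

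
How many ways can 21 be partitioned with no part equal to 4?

495

A full systematic count gives 495.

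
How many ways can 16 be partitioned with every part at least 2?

A partial list (first 12 by largest part):
16
14,2
13,3
12,4
12,2,2
11,5
11,3,2
10,6
10,4,2
10,3,3
10,2,2,2
9,7
…and 43 more, for 55 total.

55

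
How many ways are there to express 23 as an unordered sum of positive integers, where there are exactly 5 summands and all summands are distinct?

18

Enumerating:
1+2+3+4+13
1+2+3+5+12
1+2+3+6+11
1+2+4+5+11
1+2+3+7+10
1+2+4+6+10
1+3+4+5+10
1+2+3+8+9
1+2+4+7+9
1+2+5+6+9
1+3+4+6+9
2+3+4+5+9
1+2+5+7+8
1+3+4+7+8
1+3+5+6+8
2+3+4+6+8
1+4+5+6+7
2+3+5+6+7
That's 18 in total.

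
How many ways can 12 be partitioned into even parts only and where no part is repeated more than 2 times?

They are:
12
10,2
8,4
8,2,2
6,6
6,4,2
4,4,2,2

7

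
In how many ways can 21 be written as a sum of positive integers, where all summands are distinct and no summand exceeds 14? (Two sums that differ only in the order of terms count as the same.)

A partial list (first 12 by largest part):
14 + 7
14 + 6 + 1
14 + 5 + 2
14 + 4 + 3
14 + 4 + 2 + 1
13 + 8
13 + 7 + 1
13 + 6 + 2
13 + 5 + 3
13 + 5 + 2 + 1
13 + 4 + 3 + 1
12 + 9
…and 50 more, for 62 total.

62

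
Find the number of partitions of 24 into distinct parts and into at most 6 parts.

122

Systematic enumeration (by largest part, then next-largest, …) yields 122.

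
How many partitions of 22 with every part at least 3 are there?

73

There are 73 such partitions.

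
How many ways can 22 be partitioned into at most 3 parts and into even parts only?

Listing the qualifying partitions of 22:
22
2,20
4,18
2,2,18
6,16
2,4,16
8,14
2,6,14
4,4,14
10,12
2,8,12
4,6,12
2,10,10
4,8,10
6,6,10
6,8,8

16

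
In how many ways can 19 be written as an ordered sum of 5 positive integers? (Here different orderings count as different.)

A composition of 19 into 5 positive parts is chosen by placing 4 dividers among the 18 gaps between 19 units: C(18,4) = 3060.

3060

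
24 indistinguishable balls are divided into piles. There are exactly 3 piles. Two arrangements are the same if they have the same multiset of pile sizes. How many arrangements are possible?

There are too many to list fully; the first 12 (by largest part) are:
22+1+1
21+2+1
20+3+1
20+2+2
19+4+1
19+3+2
18+5+1
18+4+2
18+3+3
17+6+1
17+5+2
17+4+3
…and 36 more, for 48 total.

48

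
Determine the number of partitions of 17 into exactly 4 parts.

39

A partial list (first 12 by largest part):
1, 1, 1, 14
1, 1, 2, 13
1, 1, 3, 12
1, 2, 2, 12
1, 1, 4, 11
1, 2, 3, 11
2, 2, 2, 11
1, 1, 5, 10
1, 2, 4, 10
1, 3, 3, 10
2, 2, 3, 10
1, 1, 6, 9
…and 27 more, for 39 total.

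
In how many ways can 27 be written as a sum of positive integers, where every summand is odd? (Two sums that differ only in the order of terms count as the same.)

192

There are 192 such partitions.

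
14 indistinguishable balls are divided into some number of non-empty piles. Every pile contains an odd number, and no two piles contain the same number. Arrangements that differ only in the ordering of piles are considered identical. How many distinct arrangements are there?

3

They are:
13 + 1
11 + 3
9 + 5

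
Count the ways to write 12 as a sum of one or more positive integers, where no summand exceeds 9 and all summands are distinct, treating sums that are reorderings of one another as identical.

Listing the qualifying partitions of 12:
9, 3
9, 2, 1
8, 4
8, 3, 1
7, 5
7, 4, 1
7, 3, 2
6, 5, 1
6, 4, 2
6, 3, 2, 1
5, 4, 3
5, 4, 2, 1
Counting gives 12.

12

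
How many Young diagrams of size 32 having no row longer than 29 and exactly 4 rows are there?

249

There are 249 such partitions.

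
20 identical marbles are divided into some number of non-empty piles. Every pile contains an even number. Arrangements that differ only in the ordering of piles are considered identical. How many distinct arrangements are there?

42

A partial list (first 12 by largest part):
20
18 + 2
16 + 4
16 + 2 + 2
14 + 6
14 + 4 + 2
14 + 2 + 2 + 2
12 + 8
12 + 6 + 2
12 + 4 + 4
12 + 4 + 2 + 2
12 + 2 + 2 + 2 + 2
…and 30 more, for 42 total.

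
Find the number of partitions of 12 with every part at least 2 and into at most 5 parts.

Listing the qualifying partitions of 12:
12
10+2
9+3
8+4
8+2+2
7+5
7+3+2
6+6
6+4+2
6+3+3
6+2+2+2
5+5+2
5+4+3
5+3+2+2
4+4+4
4+4+2+2
4+3+3+2
4+2+2+2+2
3+3+3+3
3+3+2+2+2
That's 20 in total.

20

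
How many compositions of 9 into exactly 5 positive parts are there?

By stars and bars with positive parts, the count is C(8,4) = 70.

70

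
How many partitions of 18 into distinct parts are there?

There are too many to list fully; the first 12 (by largest part) are:
18
1,17
2,16
3,15
1,2,15
4,14
1,3,14
5,13
1,4,13
2,3,13
6,12
1,5,12
…and 34 more, for 46 total.

46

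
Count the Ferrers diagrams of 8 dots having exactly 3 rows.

The partitions of 8 that satisfy the conditions:
6,1,1
5,2,1
4,3,1
4,2,2
3,3,2

5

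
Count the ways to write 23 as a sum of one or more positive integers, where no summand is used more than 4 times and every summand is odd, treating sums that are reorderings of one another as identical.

A partial list (first 12 by largest part):
23
21, 1, 1
19, 3, 1
19, 1, 1, 1, 1
17, 5, 1
17, 3, 3
17, 3, 1, 1, 1
15, 7, 1
15, 5, 3
15, 5, 1, 1, 1
15, 3, 3, 1, 1
13, 9, 1
…and 42 more, for 54 total.

54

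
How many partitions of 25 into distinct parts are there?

Counting exhaustively, 142 partitions satisfy the conditions.

142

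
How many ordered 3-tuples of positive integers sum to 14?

Equivalently, choose which 2 of the 13 gaps become plus signs: C(13,2) = 78.

78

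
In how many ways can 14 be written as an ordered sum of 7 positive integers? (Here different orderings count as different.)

1716

A composition of 14 into 7 positive parts is chosen by placing 6 dividers among the 13 gaps between 14 units: C(13,6) = 1716.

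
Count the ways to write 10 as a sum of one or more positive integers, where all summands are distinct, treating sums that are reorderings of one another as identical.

10

Listing the qualifying partitions of 10:
10
1 + 9
2 + 8
3 + 7
1 + 2 + 7
4 + 6
1 + 3 + 6
1 + 4 + 5
2 + 3 + 5
1 + 2 + 3 + 4
Counting gives 10.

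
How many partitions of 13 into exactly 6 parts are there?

14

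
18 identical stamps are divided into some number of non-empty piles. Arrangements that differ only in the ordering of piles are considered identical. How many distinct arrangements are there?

385

There are 385 such partitions.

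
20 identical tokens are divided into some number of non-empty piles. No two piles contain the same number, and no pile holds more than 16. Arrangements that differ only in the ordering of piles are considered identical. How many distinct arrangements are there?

59

There are too many to list fully; the first 12 (by largest part) are:
4,16
1,3,16
5,15
1,4,15
2,3,15
6,14
1,5,14
2,4,14
1,2,3,14
7,13
1,6,13
2,5,13
…and 47 more, for 59 total.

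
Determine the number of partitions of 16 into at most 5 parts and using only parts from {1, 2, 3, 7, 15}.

6

Enumerating:
1+15
2+7+7
1+1+7+7
3+3+3+7
1+2+3+3+7
2+2+2+3+7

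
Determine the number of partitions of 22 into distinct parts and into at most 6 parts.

A full systematic count gives 89.

89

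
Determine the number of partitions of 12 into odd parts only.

Enumerating:
11 + 1
9 + 3
9 + 1 + 1 + 1
7 + 5
7 + 3 + 1 + 1
7 + 1 + 1 + 1 + 1 + 1
5 + 5 + 1 + 1
5 + 3 + 3 + 1
5 + 3 + 1 + 1 + 1 + 1
5 + 1 + 1 + 1 + 1 + 1 + 1 + 1
3 + 3 + 3 + 3
3 + 3 + 3 + 1 + 1 + 1
3 + 3 + 1 + 1 + 1 + 1 + 1 + 1
3 + 1 + 1 + 1 + 1 + 1 + 1 + 1 + 1 + 1
1 + 1 + 1 + 1 + 1 + 1 + 1 + 1 + 1 + 1 + 1 + 1

15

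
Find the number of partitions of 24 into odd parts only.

122

A full systematic count gives 122.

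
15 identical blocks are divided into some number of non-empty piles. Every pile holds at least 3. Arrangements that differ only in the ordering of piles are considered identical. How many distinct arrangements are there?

Listing the qualifying partitions of 15:
15
12,3
11,4
10,5
9,6
9,3,3
8,7
8,4,3
7,5,3
7,4,4
6,6,3
6,5,4
6,3,3,3
5,5,5
5,4,3,3
4,4,4,3
3,3,3,3,3

17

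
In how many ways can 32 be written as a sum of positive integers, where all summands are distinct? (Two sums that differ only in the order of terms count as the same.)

390

Direct enumeration gives 390 partitions.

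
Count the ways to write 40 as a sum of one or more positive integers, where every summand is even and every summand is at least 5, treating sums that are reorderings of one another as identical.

A partial list (first 12 by largest part):
40
34, 6
32, 8
30, 10
28, 12
28, 6, 6
26, 14
26, 8, 6
24, 16
24, 10, 6
24, 8, 8
22, 18
…and 37 more, for 49 total.

49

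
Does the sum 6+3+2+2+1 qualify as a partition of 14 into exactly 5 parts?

The parts sum to 14, and the condition 'there are exactly 5 summands' holds.

Yes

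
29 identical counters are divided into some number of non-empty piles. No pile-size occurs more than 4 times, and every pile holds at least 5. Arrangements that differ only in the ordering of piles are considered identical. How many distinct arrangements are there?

There are too many to list fully; the first 12 (by largest part) are:
29
24+5
23+6
22+7
21+8
20+9
19+10
19+5+5
18+11
18+6+5
17+12
17+7+5
…and 46 more, for 58 total.

58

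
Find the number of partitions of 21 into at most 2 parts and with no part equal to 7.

10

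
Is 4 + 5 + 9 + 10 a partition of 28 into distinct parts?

The parts sum to 28, and the condition 'all summands are distinct' holds.

Yes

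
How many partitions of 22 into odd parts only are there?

89

There are 89 such partitions.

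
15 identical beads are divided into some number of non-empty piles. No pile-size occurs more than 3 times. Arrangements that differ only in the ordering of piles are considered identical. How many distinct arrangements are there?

105

Systematic enumeration (by largest part, then next-largest, …) yields 105.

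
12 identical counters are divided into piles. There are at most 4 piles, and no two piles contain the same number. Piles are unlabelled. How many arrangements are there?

Listing the qualifying partitions of 12:
12
11+1
10+2
9+3
9+2+1
8+4
8+3+1
7+5
7+4+1
7+3+2
6+5+1
6+4+2
6+3+2+1
5+4+3
5+4+2+1
That's 15 in total.

15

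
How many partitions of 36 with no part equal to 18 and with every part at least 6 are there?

Counting exhaustively, 90 partitions satisfy the conditions.

90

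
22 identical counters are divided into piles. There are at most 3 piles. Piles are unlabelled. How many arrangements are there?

52

There are too many to list fully; the first 12 (by largest part) are:
22
21,1
20,2
20,1,1
19,3
19,2,1
18,4
18,3,1
18,2,2
17,5
17,4,1
17,3,2
…and 40 more, for 52 total.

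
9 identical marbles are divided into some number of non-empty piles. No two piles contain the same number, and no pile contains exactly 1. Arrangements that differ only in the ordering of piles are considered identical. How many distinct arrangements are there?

Listing the qualifying partitions of 9:
9
2 + 7
3 + 6
4 + 5
2 + 3 + 4
Counting gives 5.

5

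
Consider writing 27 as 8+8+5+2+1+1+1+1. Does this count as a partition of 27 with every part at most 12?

The parts sum to 27, and the condition 'no summand exceeds 12' holds.

Yes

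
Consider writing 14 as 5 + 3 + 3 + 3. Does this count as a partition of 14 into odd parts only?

Yes

The parts sum to 14, and the condition 'every summand is odd' holds.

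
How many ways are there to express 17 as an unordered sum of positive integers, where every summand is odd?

38

There are too many to list fully; the first 12 (by largest part) are:
17
15, 1, 1
13, 3, 1
13, 1, 1, 1, 1
11, 5, 1
11, 3, 3
11, 3, 1, 1, 1
11, 1, 1, 1, 1, 1, 1
9, 7, 1
9, 5, 3
9, 5, 1, 1, 1
9, 3, 3, 1, 1
…and 26 more, for 38 total.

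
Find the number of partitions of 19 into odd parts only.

A partial list (first 12 by largest part):
19
17,1,1
15,3,1
15,1,1,1,1
13,5,1
13,3,3
13,3,1,1,1
13,1,1,1,1,1,1
11,7,1
11,5,3
11,5,1,1,1
11,3,3,1,1
…and 42 more, for 54 total.

54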